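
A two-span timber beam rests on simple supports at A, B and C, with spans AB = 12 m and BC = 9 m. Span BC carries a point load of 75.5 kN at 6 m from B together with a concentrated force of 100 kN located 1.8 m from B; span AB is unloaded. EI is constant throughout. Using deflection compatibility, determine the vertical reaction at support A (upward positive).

R_A = -8.224 kN

Insert a hinge at B; M_B is the redundant, and each span becomes simply supported.
Rotations at B on the released spans (each span's end-slope, ×1/EI):
  span BC: point load 75.5 at a = 6: Pab(L + b)/(6LEI) = 302/EI
  span BC: point load 100 at a = 1.8: Pab(L + b)/(6LEI) = 388.8/EI
  relative rotation θ_0 = (0 + 690.8)/EI = 690.8/EI
A unit hogging moment at B produces rotation L₁/(3EI) + L₂/(3EI) = 7/EI.
Compatibility: M_B·(L₁+L₂)/(3EI) = θ_0, giving M_B = 98.69 kN·m (hogging).
Span AB, ΣM about A with M_B applied at B: R_B^{AB}·12 = 0 + 98.69, so R_B^{AB} = 8.224 kN and R_A = 0 − 8.224 = -8.224 kN.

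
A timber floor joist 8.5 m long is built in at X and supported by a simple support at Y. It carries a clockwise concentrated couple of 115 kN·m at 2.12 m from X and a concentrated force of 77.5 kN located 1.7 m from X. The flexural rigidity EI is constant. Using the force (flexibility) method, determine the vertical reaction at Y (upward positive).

R_Y = 13.2 kN

Choose R_Y as the redundant. The primary structure is the cantilever fixed at X.
Primary-structure tip deflection at Y by superposition:
  clockwise couple 115 at a = 2.12: M₀a(2L − a)/(2EI) = 1814/EI
  point load 77.5 at a = 1.7: Pa²(3L − a)/(6EI) = 888.4/EI
  δ_0 = 2702/EI
Flexibility coefficient — unit upward force at Y: δ_{YY} = L³/(3EI) = 204.7/EI.
Compatibility at Y: δ_0 − R_Y·δ_{YY} = 0, so R_Y = 2702/204.7 = 13.2 kN.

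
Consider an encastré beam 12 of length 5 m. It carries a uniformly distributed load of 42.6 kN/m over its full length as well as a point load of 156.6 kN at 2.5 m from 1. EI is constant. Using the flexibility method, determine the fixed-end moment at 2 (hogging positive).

Release both end moments; the primary structure is a simply-supported span 12 with redundants M_1 and M_2.
End rotations of the released simple span under the applied load (×1/EI):
  at 1: UDL 42.6: wL³/(24EI) = 221.9/EI
  at 2: UDL 42.6: wL³/(24EI) = 221.9/EI
  at 1: point load 156.6 at a = 2.5: Pab(L + b)/(6LEI) = 244.7/EI
  at 2: point load 156.6 at a = 2.5: Pab(L + a)/(6LEI) = 244.7/EI
  θ_10 = 466.6/EI,  θ_20 = 466.6/EI
Flexibility coefficients: a unit moment at one end gives L/(3EI) there and L/(6EI) at the far end, so f₁₁ = f₂₂ = 1.667/EI and f₁₂ = f₂₁ = 0.8333/EI.
Compatibility — zero rotation at each built-in end:
  1.667 M_1 + 0.8333 M_2 = 466.6
  0.8333 M_1 + 1.667 M_2 = 466.6
Solving the pair gives M_1 = 186.6 kN·m and M_2 = 186.6 kN·m (hogging).

M_2 = 186.6 kN·m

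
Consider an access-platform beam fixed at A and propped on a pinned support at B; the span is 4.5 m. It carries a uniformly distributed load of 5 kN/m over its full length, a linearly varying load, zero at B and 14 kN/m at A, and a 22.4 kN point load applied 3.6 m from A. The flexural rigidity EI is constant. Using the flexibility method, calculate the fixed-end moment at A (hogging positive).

Choose R_B as the redundant. The primary structure is the cantilever fixed at A.
Downward deflection at the released point B due to the loads:
  UDL 5: wL⁴/(8EI) = 256.3/EI
  triangular load, peak 14 at the fixed end: w₀L⁴/(30EI) = 191.4/EI
  point load 22.4 at a = 3.6: Pa²(3L − a)/(6EI) = 479/EI
  δ_0 = 926.7/EI
Tip deflection under a unit load at B: L³/(3EI) = 30.38/EI.
The prop prevents deflection at B: R_B = δ_0/δ_{BB} = 926.7/30.38 = 30.51 kN.
Moment equilibrium about A: M_A = Σ(load moments about A) − R_B·L = 178.5 − 30.51×4.5 = 41.23 kN·m.

M_A = 41.23 kN·m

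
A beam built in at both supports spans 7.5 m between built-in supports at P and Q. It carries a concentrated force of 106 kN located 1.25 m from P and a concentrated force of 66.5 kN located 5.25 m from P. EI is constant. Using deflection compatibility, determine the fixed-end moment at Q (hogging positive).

Release both end moments; the primary structure is a simply-supported span PQ with redundants M_P and M_Q.
End rotations of the released simple span under the applied load (×1/EI):
  at P: point load 106 at a = 1.25: Pab(L + b)/(6LEI) = 253/EI
  at Q: point load 106 at a = 1.25: Pab(L + a)/(6LEI) = 161/EI
  at P: point load 66.5 at a = 5.25: Pab(L + b)/(6LEI) = 170.2/EI
  at Q: point load 66.5 at a = 5.25: Pab(L + a)/(6LEI) = 222.6/EI
  θ_P0 = 423.2/EI,  θ_Q0 = 383.6/EI
Flexibility coefficients: a unit moment at one end gives L/(3EI) there and L/(6EI) at the far end, so f₁₁ = f₂₂ = 2.5/EI and f₁₂ = f₂₁ = 1.25/EI.
Compatibility — zero rotation at each built-in end:
  2.5 M_P + 1.25 M_Q = 423.2
  1.25 M_P + 2.5 M_Q = 383.6
Solving the pair gives M_P = 123.4 kN·m and M_Q = 91.72 kN·m (hogging).

M_Q = 91.72 kN·m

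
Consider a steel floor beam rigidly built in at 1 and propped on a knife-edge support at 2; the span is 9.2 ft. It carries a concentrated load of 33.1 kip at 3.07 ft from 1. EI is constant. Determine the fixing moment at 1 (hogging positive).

M_1 = 56.41 kip·ft

Choose R_2 as the redundant. The primary structure is the cantilever fixed at 1.
Primary-structure tip deflection at 2 by superposition:
  point load 33.1 at a = 3.07: Pa²(3L − a)/(6EI) = 1275/EI
Flexibility coefficient — unit upward force at 2: δ_{22} = L³/(3EI) = 259.6/EI.
Compatibility at 2: δ_0 − R_2·δ_{22} = 0, so R_2 = 1275/259.6 = 4.914 kip.
Moment equilibrium about 1: M_1 = Σ(load moments about 1) − R_2·L = 101.6 − 4.914×9.2 = 56.41 kip·ft.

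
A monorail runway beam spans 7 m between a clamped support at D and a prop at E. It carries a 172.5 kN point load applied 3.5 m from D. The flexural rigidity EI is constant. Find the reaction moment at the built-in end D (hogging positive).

Release the roller at E. Primary structure: cantilever fixed at D.
Downward deflection at the released point E due to the loads:
  point load 172.5 at a = 3.5: Pa²(3L − a)/(6EI) = 6163/EI
Tip deflection under a unit load at E: L³/(3EI) = 114.3/EI.
The prop prevents deflection at E: R_E = δ_0/δ_{EE} = 6163/114.3 = 53.91 kN.
Moment equilibrium about D: M_D = Σ(load moments about D) − R_E·L = 603.8 − 53.91×7 = 226.4 kN·m.

M_D = 226.4 kN·m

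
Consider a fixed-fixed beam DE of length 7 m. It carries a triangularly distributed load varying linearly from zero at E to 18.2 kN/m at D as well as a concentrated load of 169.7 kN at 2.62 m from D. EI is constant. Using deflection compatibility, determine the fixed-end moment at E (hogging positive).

Take the two fixed-end moments M_D, M_E as redundants; the released structure is the simple span DE.
Simple-span end rotations at D and E under the given loads:
  at D: triangular load, peak 18.2: w₀L³/(45EI) = 138.7/EI
  at E: triangular load, peak 18.2: 7w₀L³/(360EI) = 121.4/EI
  at D: point load 169.7 at a = 2.62: Pab(L + b)/(6LEI) = 527.7/EI
  at E: point load 169.7 at a = 2.62: Pab(L + a)/(6LEI) = 446/EI
  θ_D0 = 666.4/EI,  θ_E0 = 567.4/EI
Flexibility coefficients: a unit moment at one end gives L/(3EI) there and L/(6EI) at the far end, so f₁₁ = f₂₂ = 2.333/EI and f₁₂ = f₂₁ = 1.167/EI.
Compatibility — zero rotation at each built-in end:
  2.333 M_D + 1.167 M_E = 666.4
  1.167 M_D + 2.333 M_E = 567.4
Solving the pair gives M_D = 218.7 kN·m and M_E = 133.9 kN·m (hogging).

M_E = 133.9 kN·m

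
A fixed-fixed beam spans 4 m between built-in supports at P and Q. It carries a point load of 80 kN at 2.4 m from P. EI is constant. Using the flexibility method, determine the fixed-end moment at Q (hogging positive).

Take the two fixed-end moments M_P, M_Q as redundants; the released structure is the simple span PQ.
On the primary (simply-supported) span, the end slopes from the loading are:
  at P: point load 80 at a = 2.4: Pab(L + b)/(6LEI) = 71.68/EI
  at Q: point load 80 at a = 2.4: Pab(L + a)/(6LEI) = 81.92/EI
  θ_P0 = 71.68/EI,  θ_Q0 = 81.92/EI
Flexibility coefficients: a unit moment at one end gives L/(3EI) there and L/(6EI) at the far end, so f₁₁ = f₂₂ = 1.333/EI and f₁₂ = f₂₁ = 0.6667/EI.
Compatibility — zero rotation at each built-in end:
  1.333 M_P + 0.6667 M_Q = 71.68
  0.6667 M_P + 1.333 M_Q = 81.92
Solving the pair gives M_P = 30.72 kN·m and M_Q = 46.08 kN·m (hogging).

M_Q = 46.08 kN·m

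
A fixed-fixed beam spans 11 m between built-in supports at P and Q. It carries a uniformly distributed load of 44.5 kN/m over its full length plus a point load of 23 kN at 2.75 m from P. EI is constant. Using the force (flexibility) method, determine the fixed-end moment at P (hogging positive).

M_P = 484.3 kN·m

Release both end moments; the primary structure is a simply-supported span PQ with redundants M_P and M_Q.
On the primary (simply-supported) span, the end slopes from the loading are:
  at P: UDL 44.5: wL³/(24EI) = 2468/EI
  at Q: UDL 44.5: wL³/(24EI) = 2468/EI
  at P: point load 23 at a = 2.75: Pab(L + b)/(6LEI) = 152.2/EI
  at Q: point load 23 at a = 2.75: Pab(L + a)/(6LEI) = 108.7/EI
  θ_P0 = 2620/EI,  θ_Q0 = 2577/EI
Flexibility coefficients: a unit moment at one end gives L/(3EI) there and L/(6EI) at the far end, so f₁₁ = f₂₂ = 3.667/EI and f₁₂ = f₂₁ = 1.833/EI.
Compatibility — zero rotation at each built-in end:
  3.667 M_P + 1.833 M_Q = 2620
  1.833 M_P + 3.667 M_Q = 2577
Solving the pair gives M_P = 484.3 kN·m and M_Q = 460.6 kN·m (hogging).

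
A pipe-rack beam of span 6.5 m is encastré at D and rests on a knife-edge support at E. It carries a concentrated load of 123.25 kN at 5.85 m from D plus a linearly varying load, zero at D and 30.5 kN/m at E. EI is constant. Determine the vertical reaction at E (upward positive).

Take the reaction at E as the redundant and release it; the primary structure is a cantilever fixed at D.
Downward deflection at the released point E due to the loads:
  point load 123.25 at a = 5.85: Pa²(3L − a)/(6EI) = 9596/EI
  triangular load, peak 30.5 at the free end: 11w₀L⁴/(120EI) = 4991/EI
  δ_0 = 14587/EI
Flexibility coefficient — unit upward force at E: δ_{EE} = L³/(3EI) = 91.54/EI.
Compatibility at E: δ_0 − R_E·δ_{EE} = 0, so R_E = 14587/91.54 = 159.3 kN.

R_E = 159.3 kN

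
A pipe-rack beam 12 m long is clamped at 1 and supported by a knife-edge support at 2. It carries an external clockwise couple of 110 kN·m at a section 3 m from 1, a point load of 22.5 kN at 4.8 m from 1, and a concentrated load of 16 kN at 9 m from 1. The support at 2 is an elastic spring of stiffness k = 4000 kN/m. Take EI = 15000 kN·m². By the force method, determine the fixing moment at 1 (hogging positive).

Remove the prop at 2; the released (primary) structure is a cantilever built in at 1.
Primary-structure tip deflection at 2 by superposition:
  clockwise couple 110 at a = 3: M₀a(2L − a)/(2EI) = 3465/EI
  point load 22.5 at a = 4.8: Pa²(3L − a)/(6EI) = 2696/EI
  point load 16 at a = 9: Pa²(3L − a)/(6EI) = 5832/EI
  δ_0 = 11993/EI
Tip deflection under a unit load at 2: L³/(3EI) = 576/EI.
With EI = 15000 kN·m²: δ_0 = 0.79951 m and δ_{22} = 0.0384 m/kN.
Compatibility — the spring shortens by R_2/k under the reaction it provides: δ_0 − R_2·δ_{22} = R_2/k. With 1/k = 0.00025 m/kN, R_2 = δ_0 / (δ_{22} + 1/k) = 0.79951 / (0.0384 + 0.00025) = 20.69 kN.
Moment equilibrium about 1: M_1 = Σ(load moments about 1) − R_2·L = 362 − 20.69×12 = 113.8 kN·m.

M_1 = 113.8 kN·m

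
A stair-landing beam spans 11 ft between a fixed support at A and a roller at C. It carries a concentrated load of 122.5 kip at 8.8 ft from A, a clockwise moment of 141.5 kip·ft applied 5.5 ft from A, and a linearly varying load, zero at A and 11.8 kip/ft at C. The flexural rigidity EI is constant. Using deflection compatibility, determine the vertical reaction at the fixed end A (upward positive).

Take the reaction at C as the redundant and release it; the primary structure is a cantilever fixed at A.
Downward deflection at the released point C due to the loads:
  point load 122.5 at a = 8.8: Pa²(3L − a)/(6EI) = 38262/EI
  clockwise couple 141.5 at a = 5.5: M₀a(2L − a)/(2EI) = 6421/EI
  triangular load, peak 11.8 at the free end: 11w₀L⁴/(120EI) = 15837/EI
  δ_0 = 60519/EI
Flexibility coefficient — unit upward force at C: δ_{CC} = L³/(3EI) = 443.7/EI.
The prop prevents deflection at C: R_C = δ_0/δ_{CC} = 60519/443.7 = 136.4 kip.
Vertical equilibrium: R_A = ΣP − R_C = 187.4 − 136.4 = 50.99 kip.

R_A = 50.99 kip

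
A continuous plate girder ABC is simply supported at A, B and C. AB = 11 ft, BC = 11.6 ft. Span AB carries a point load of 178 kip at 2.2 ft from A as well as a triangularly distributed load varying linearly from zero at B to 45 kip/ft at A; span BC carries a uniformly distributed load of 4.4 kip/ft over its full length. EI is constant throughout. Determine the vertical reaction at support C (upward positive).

Insert a hinge at B; M_B is the redundant, and each span becomes simply supported.
End slopes at the hinge B, treating each span as simply supported:
  span AB: point load 178 at a = 2.2: Pab(L + a)/(6LEI) = 689.2/EI
  span AB: triangular load, peak 45: 7w₀L³/(360EI) = 1165/EI
  span BC: UDL 4.4: wL³/(24EI) = 286.2/EI
  relative rotation θ_0 = (1854 + 286.2)/EI = 2140/EI
A unit hogging moment at B produces rotation L₁/(3EI) + L₂/(3EI) = 7.533/EI.
Slope continuity at B: θ_0 = M_B·7.533/EI, so M_B = 2140/7.533 = 284.1 kip·ft (hogging).
Span BC, ΣM about C: R_B^{BC}·11.6 = 296 + 284.1, so R_B^{BC} = 50.01 kip and R_C = 51.04 − 50.01 = 1.031 kip.

R_C = 1.031 kip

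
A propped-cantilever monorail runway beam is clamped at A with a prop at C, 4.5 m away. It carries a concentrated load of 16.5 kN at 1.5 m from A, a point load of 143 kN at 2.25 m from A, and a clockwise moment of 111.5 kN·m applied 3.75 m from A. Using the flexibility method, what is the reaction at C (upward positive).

R_C = 83.27 kN

Remove the prop at C; the released (primary) structure is a cantilever built in at A.
Free-end deflection of the primary structure under the applied loading (downward +):
  point load 16.5 at a = 1.5: Pa²(3L − a)/(6EI) = 74.25/EI
  point load 143 at a = 2.25: Pa²(3L − a)/(6EI) = 1357/EI
  clockwise couple 111.5 at a = 3.75: M₀a(2L − a)/(2EI) = 1098/EI
  δ_0 = 2529/EI
Flexibility coefficient — unit upward force at C: δ_{CC} = L³/(3EI) = 30.38/EI.
The prop prevents deflection at C: R_C = δ_0/δ_{CC} = 2529/30.38 = 83.27 kN.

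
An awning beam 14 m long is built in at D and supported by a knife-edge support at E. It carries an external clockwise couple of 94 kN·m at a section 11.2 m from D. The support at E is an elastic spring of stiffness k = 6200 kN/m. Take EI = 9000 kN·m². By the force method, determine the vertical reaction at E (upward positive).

R_E = 9.653 kN

Remove the prop at E; the released (primary) structure is a cantilever built in at D.
Primary-structure tip deflection at E by superposition:
  clockwise couple 94 at a = 11.2: M₀a(2L − a)/(2EI) = 8844/EI
Tip deflection under a unit load at E: L³/(3EI) = 914.7/EI.
With EI = 9000 kN·m²: δ_0 = 0.98261 m and δ_{EE} = 0.10163 m/kN.
Compatibility — the spring shortens by R_E/k under the reaction it provides: δ_0 − R_E·δ_{EE} = R_E/k. With 1/k = 0.000161 m/kN, R_E = δ_0 / (δ_{EE} + 1/k) = 0.98261 / (0.10163 + 0.000161) = 9.653 kN.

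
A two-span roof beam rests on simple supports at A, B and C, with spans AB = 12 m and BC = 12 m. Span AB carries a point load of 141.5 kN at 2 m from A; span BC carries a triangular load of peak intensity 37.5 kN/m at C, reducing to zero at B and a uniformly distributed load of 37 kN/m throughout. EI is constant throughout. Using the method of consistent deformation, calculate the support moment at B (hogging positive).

M_B = 559.3 kN·m

Release continuity at B by inserting a hinge; the redundant is the internal moment M_B. The primary structure is two simply-supported spans AB and BC.
Discontinuity in slope at B on the released structure — sum the simple-span end rotations:
  span AB: point load 141.5 at a = 2: Pab(L + a)/(6LEI) = 550.3/EI
  span BC: triangular load, peak 37.5: 7w₀L³/(360EI) = 1260/EI
  span BC: UDL 37: wL³/(24EI) = 2664/EI
  relative rotation θ_0 = (550.3 + 3924)/EI = 4474/EI
A unit hogging moment at B produces rotation L₁/(3EI) + L₂/(3EI) = 8/EI.
Compatibility: M_B·(L₁+L₂)/(3EI) = θ_0, giving M_B = 559.3 kN·m (hogging).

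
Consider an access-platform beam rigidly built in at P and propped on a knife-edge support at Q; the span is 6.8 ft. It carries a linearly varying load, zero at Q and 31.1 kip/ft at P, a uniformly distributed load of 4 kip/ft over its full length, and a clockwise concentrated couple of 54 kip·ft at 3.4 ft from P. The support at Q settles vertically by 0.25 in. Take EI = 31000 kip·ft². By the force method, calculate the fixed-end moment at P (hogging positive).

Take the reaction at Q as the redundant and release it; the primary structure is a cantilever fixed at P.
Free-end deflection of the primary structure under the applied loading (downward +):
  triangular load, peak 31.1 at the fixed end: w₀L⁴/(30EI) = 2217/EI
  UDL 4: wL⁴/(8EI) = 1069/EI
  clockwise couple 54 at a = 3.4: M₀a(2L − a)/(2EI) = 936.4/EI
  δ_0 = 4222/EI
Flexibility coefficient — unit upward force at Q: δ_{QQ} = L³/(3EI) = 104.8/EI.
With EI = 31000 kip·ft²: δ_0 = 0.13619 ft and δ_{QQ} = 0.003381 ft/kip.
Compatibility — the beam at Q must follow the support down by 0.02083 ft: δ_0 − R_Q·δ_{QQ} = 0.02083, so R_Q = (0.13619 − 0.02083)/0.003381 = 34.12 kip.
Moment equilibrium about P: M_P = Σ(load moments about P) − R_Q·L = 386.2 − 34.12×6.8 = 154.1 kip·ft.

M_P = 154.1 kip·ft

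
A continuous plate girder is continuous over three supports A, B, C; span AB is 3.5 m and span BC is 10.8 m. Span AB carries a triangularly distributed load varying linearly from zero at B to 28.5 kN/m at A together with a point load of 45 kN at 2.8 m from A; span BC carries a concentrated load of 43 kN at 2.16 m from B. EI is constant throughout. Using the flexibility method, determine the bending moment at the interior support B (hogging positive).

Take M_B as the redundant. Released structure: two simple spans AB and BC with a hinge at B.
Rotations at B on the released spans (each span's end-slope, ×1/EI):
  span AB: triangular load, peak 28.5: 7w₀L³/(360EI) = 23.76/EI
  span AB: point load 45 at a = 2.8: Pab(L + a)/(6LEI) = 26.46/EI
  span BC: point load 43 at a = 2.16: Pab(L + b)/(6LEI) = 240.7/EI
  relative rotation θ_0 = (50.22 + 240.7)/EI = 291/EI
A unit hogging moment at B produces rotation L₁/(3EI) + L₂/(3EI) = 4.767/EI.
Compatibility: M_B·(L₁+L₂)/(3EI) = θ_0, giving M_B = 61.04 kN·m (hogging).

M_B = 61.04 kN·m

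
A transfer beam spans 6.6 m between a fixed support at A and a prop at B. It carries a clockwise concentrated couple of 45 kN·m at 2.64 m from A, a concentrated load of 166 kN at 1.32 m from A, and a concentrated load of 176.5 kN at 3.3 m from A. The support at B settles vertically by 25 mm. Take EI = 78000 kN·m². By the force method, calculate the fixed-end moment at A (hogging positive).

M_A = 512.3 kN·m

Take the reaction at B as the redundant and release it; the primary structure is a cantilever fixed at A.
Deflection at B on the released cantilever, summing each load's contribution:
  clockwise couple 45 at a = 2.64: M₀a(2L − a)/(2EI) = 627.3/EI
  point load 166 at a = 1.32: Pa²(3L − a)/(6EI) = 890.9/EI
  point load 176.5 at a = 3.3: Pa²(3L − a)/(6EI) = 5286/EI
  δ_0 = 6804/EI
Tip deflection under a unit load at B: L³/(3EI) = 95.83/EI.
With EI = 78000 kN·m²: δ_0 = 0.087229 m and δ_{BB} = 0.001229 m/kN.
Compatibility — the beam at B must follow the support down by 0.025 m: δ_0 − R_B·δ_{BB} = 0.025, so R_B = (0.087229 − 0.025)/0.001229 = 50.65 kN.
Moment equilibrium about A: M_A = Σ(load moments about A) − R_B·L = 846.6 − 50.65×6.6 = 512.3 kN·m.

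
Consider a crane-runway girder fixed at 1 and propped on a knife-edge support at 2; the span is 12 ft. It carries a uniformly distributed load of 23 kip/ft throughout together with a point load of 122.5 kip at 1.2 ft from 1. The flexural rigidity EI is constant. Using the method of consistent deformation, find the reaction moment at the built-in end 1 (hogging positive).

Remove the prop at 2; the released (primary) structure is a cantilever built in at 1.
Downward deflection at the released point 2 due to the loads:
  UDL 23: wL⁴/(8EI) = 59616/EI
  point load 122.5 at a = 1.2: Pa²(3L − a)/(6EI) = 1023/EI
  δ_0 = 60639/EI
Tip deflection under a unit load at 2: L³/(3EI) = 576/EI.
The prop prevents deflection at 2: R_2 = δ_0/δ_{22} = 60639/576 = 105.3 kip.
Moment equilibrium about 1: M_1 = Σ(load moments about 1) − R_2·L = 1803 − 105.3×12 = 539.7 kip·ft.

M_1 = 539.7 kip·ft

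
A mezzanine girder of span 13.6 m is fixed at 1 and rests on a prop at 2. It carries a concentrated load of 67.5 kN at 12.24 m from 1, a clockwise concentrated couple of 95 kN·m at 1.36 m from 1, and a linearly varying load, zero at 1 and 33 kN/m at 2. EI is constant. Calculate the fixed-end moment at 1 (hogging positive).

Remove the prop at 2; the released (primary) structure is a cantilever built in at 1.
Deflection at 2 on the released cantilever, summing each load's contribution:
  point load 67.5 at a = 12.24: Pa²(3L − a)/(6EI) = 48136/EI
  clockwise couple 95 at a = 1.36: M₀a(2L − a)/(2EI) = 1669/EI
  triangular load, peak 33 at the free end: 11w₀L⁴/(120EI) = 103486/EI
  δ_0 = 153292/EI
Flexibility coefficient — unit upward force at 2: δ_{22} = L³/(3EI) = 838.5/EI.
The prop prevents deflection at 2: R_2 = δ_0/δ_{22} = 153292/838.5 = 182.8 kN.
Moment equilibrium about 1: M_1 = Σ(load moments about 1) − R_2·L = 2956 − 182.8×13.6 = 469.4 kN·m.

M_1 = 469.4 kN·m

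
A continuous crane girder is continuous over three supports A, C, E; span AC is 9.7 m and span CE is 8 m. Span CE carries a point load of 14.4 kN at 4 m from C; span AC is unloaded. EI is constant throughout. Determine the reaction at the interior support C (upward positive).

Insert a hinge at C; M_C is the redundant, and each span becomes simply supported.
End slopes at the hinge C, treating each span as simply supported:
  span CE: point load 14.4 at a = 4: Pab(L + b)/(6LEI) = 57.6/EI
  relative rotation θ_0 = (0 + 57.6)/EI = 57.6/EI
A unit hogging moment at C produces rotation L₁/(3EI) + L₂/(3EI) = 5.9/EI.
Compatibility: M_C·(L₁+L₂)/(3EI) = θ_0, giving M_C = 9.763 kN·m (hogging).
Span AC, ΣM about A with M_C applied at C: R_C^{AC}·9.7 = 0 + 9.763, so R_C^{AC} = 1.006 kN and R_A = 0 − 1.006 = -1.006 kN.
Span CE, ΣM about E: R_C^{CE}·8 = 57.6 + 9.763, so R_C^{CE} = 8.42 kN and R_E = 14.4 − 8.42 = 5.98 kN.
R_C = 1.006 + 8.42 = 9.427 kN.

R_C = 9.427 kN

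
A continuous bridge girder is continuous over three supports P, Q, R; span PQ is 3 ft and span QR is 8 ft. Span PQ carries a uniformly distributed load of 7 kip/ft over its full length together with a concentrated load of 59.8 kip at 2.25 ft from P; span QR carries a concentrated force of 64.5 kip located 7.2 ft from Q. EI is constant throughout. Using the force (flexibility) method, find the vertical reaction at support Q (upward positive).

R_Q = 74.98 kip

Insert a hinge at Q; M_Q is the redundant, and each span becomes simply supported.
Rotations at Q on the released spans (each span's end-slope, ×1/EI):
  span PQ: UDL 7: wL³/(24EI) = 7.875/EI
  span PQ: point load 59.8 at a = 2.25: Pab(L + a)/(6LEI) = 29.43/EI
  span QR: point load 64.5 at a = 7.2: Pab(L + b)/(6LEI) = 68.11/EI
  relative rotation θ_0 = (37.31 + 68.11)/EI = 105.4/EI
A unit hogging moment at Q produces rotation L₁/(3EI) + L₂/(3EI) = 3.667/EI.
Slope continuity at Q: θ_0 = M_Q·3.667/EI, so M_Q = 105.4/3.667 = 28.75 kip·ft (hogging).
Span PQ, ΣM about P with M_Q applied at Q: R_Q^{PQ}·3 = 166.1 + 28.75, so R_Q^{PQ} = 64.93 kip and R_P = 80.8 − 64.93 = 15.87 kip.
Span QR, ΣM about R: R_Q^{QR}·8 = 51.6 + 28.75, so R_Q^{QR} = 10.04 kip and R_R = 64.5 − 10.04 = 54.46 kip.
R_Q = 64.93 + 10.04 = 74.98 kip.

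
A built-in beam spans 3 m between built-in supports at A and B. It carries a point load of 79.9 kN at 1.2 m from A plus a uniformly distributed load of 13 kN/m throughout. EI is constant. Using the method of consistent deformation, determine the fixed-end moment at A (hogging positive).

M_A = 44.27 kN·m

Take the two fixed-end moments M_A, M_B as redundants; the released structure is the simple span AB.
Simple-span end rotations at A and B under the given loads:
  at A: point load 79.9 at a = 1.2: Pab(L + b)/(6LEI) = 46.02/EI
  at B: point load 79.9 at a = 1.2: Pab(L + a)/(6LEI) = 40.27/EI
  at A: UDL 13: wL³/(24EI) = 14.62/EI
  at B: UDL 13: wL³/(24EI) = 14.62/EI
  θ_A0 = 60.65/EI,  θ_B0 = 54.89/EI
Flexibility coefficients: a unit moment at one end gives L/(3EI) there and L/(6EI) at the far end, so f₁₁ = f₂₂ = 1/EI and f₁₂ = f₂₁ = 0.5/EI.
Compatibility — zero rotation at each built-in end:
  1 M_A + 0.5 M_B = 60.65
  0.5 M_A + 1 M_B = 54.89
Solving the pair gives M_A = 44.27 kN·m and M_B = 32.76 kN·m (hogging).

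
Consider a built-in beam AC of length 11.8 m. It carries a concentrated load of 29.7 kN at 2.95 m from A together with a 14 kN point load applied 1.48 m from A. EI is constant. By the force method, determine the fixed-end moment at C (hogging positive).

Take the two fixed-end moments M_A, M_C as redundants; the released structure is the simple span AC.
End rotations of the released simple span under the applied load (×1/EI):
  at A: point load 29.7 at a = 2.95: Pab(L + b)/(6LEI) = 226.2/EI
  at C: point load 29.7 at a = 2.95: Pab(L + a)/(6LEI) = 161.5/EI
  at A: point load 14 at a = 1.48: Pab(L + b)/(6LEI) = 66.81/EI
  at C: point load 14 at a = 1.48: Pab(L + a)/(6LEI) = 40.11/EI
  θ_A0 = 293/EI,  θ_C0 = 201.6/EI
Flexibility coefficients: a unit moment at one end gives L/(3EI) there and L/(6EI) at the far end, so f₁₁ = f₂₂ = 3.933/EI and f₁₂ = f₂₁ = 1.967/EI.
Compatibility — zero rotation at each built-in end:
  3.933 M_A + 1.967 M_C = 293
  1.967 M_A + 3.933 M_C = 201.6
Solving the pair gives M_A = 65.13 kN·m and M_C = 18.7 kN·m (hogging).

M_C = 18.7 kN·m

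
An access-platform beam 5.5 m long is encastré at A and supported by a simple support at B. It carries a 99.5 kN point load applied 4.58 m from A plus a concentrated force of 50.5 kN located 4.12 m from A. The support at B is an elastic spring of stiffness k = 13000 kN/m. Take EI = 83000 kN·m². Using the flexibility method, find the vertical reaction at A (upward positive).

R_A = 54.35 kN

Release the roller at B. Primary structure: cantilever fixed at A.
Free-end deflection of the primary structure under the applied loading (downward +):
  point load 99.5 at a = 4.58: Pa²(3L − a)/(6EI) = 4146/EI
  point load 50.5 at a = 4.12: Pa²(3L − a)/(6EI) = 1769/EI
  δ_0 = 5915/EI
Flexibility coefficient — unit upward force at B: δ_{BB} = L³/(3EI) = 55.46/EI.
With EI = 83000 kN·m²: δ_0 = 0.071267 m and δ_{BB} = 0.000668 m/kN.
Compatibility — the spring shortens by R_B/k under the reaction it provides: δ_0 − R_B·δ_{BB} = R_B/k. With 1/k = 0.000077 m/kN, R_B = δ_0 / (δ_{BB} + 1/k) = 0.071267 / (0.000668 + 0.000077) = 95.65 kN.
Vertical equilibrium: R_A = ΣP − R_B = 150 − 95.65 = 54.35 kN.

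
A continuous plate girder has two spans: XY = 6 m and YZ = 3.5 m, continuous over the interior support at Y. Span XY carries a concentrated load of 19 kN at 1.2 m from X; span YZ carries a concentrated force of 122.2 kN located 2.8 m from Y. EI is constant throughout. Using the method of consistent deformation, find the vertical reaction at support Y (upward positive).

Release continuity at Y by inserting a hinge; the redundant is the internal moment M_Y. The primary structure is two simply-supported spans XY and YZ.
End slopes at the hinge Y, treating each span as simply supported:
  span XY: point load 19 at a = 1.2: Pab(L + a)/(6LEI) = 21.89/EI
  span YZ: point load 122.2 at a = 2.8: Pab(L + b)/(6LEI) = 47.9/EI
  relative rotation θ_0 = (21.89 + 47.9)/EI = 69.79/EI
A unit hogging moment at Y produces rotation L₁/(3EI) + L₂/(3EI) = 3.167/EI.
Slope continuity at Y: θ_0 = M_Y·3.167/EI, so M_Y = 69.79/3.167 = 22.04 kN·m (hogging).
Span XY, ΣM about X with M_Y applied at Y: R_Y^{XY}·6 = 22.8 + 22.04, so R_Y^{XY} = 7.473 kN and R_X = 19 − 7.473 = 11.53 kN.
Span YZ, ΣM about Z: R_Y^{YZ}·3.5 = 85.54 + 22.04, so R_Y^{YZ} = 30.74 kN and R_Z = 122.2 − 30.74 = 91.46 kN.
R_Y = 7.473 + 30.74 = 38.21 kN.

R_Y = 38.21 kN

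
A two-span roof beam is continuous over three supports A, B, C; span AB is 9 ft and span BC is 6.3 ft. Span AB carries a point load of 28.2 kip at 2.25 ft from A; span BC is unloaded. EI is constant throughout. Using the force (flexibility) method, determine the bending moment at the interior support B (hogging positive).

Insert a hinge at B; M_B is the redundant, and each span becomes simply supported.
End slopes at the hinge B, treating each span as simply supported:
  span AB: point load 28.2 at a = 2.25: Pab(L + a)/(6LEI) = 89.23/EI
  relative rotation θ_0 = (89.23 + 0)/EI = 89.23/EI
A unit hogging moment at B produces rotation L₁/(3EI) + L₂/(3EI) = 5.1/EI.
Compatibility: M_B·(L₁+L₂)/(3EI) = θ_0, giving M_B = 17.5 kip·ft (hogging).

M_B = 17.5 kip·ft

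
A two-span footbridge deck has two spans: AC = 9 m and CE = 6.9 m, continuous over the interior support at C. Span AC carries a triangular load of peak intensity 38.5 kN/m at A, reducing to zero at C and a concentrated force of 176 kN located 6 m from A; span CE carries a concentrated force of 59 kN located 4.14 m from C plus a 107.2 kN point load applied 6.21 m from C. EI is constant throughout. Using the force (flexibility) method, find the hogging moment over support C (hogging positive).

M_C = 314.6 kN·m

Insert a hinge at C; M_C is the redundant, and each span becomes simply supported.
End slopes at the hinge C, treating each span as simply supported:
  span AC: triangular load, peak 38.5: 7w₀L³/(360EI) = 545.7/EI
  span AC: point load 176 at a = 6: Pab(L + a)/(6LEI) = 880/EI
  span CE: point load 59 at a = 4.14: Pab(L + b)/(6LEI) = 157.3/EI
  span CE: point load 107.2 at a = 6.21: Pab(L + b)/(6LEI) = 84.21/EI
  relative rotation θ_0 = (1426 + 241.5)/EI = 1667/EI
A unit hogging moment at C produces rotation L₁/(3EI) + L₂/(3EI) = 5.3/EI.
Slope continuity at C: θ_0 = M_C·5.3/EI, so M_C = 1667/5.3 = 314.6 kN·m (hogging).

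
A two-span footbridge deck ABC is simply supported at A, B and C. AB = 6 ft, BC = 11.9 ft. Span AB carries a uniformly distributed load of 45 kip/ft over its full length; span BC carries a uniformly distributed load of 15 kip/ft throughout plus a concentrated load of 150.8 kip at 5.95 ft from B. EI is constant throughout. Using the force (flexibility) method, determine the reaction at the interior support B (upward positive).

R_B = 417 kip

Take M_B as the redundant. Released structure: two simple spans AB and BC with a hinge at B.
Discontinuity in slope at B on the released structure — sum the simple-span end rotations:
  span AB: UDL 45: wL³/(24EI) = 405/EI
  span BC: UDL 15: wL³/(24EI) = 1053/EI
  span BC: point load 150.8 at a = 5.95: Pab(L + b)/(6LEI) = 1335/EI
  relative rotation θ_0 = (405 + 2388)/EI = 2793/EI
A unit hogging moment at B produces rotation L₁/(3EI) + L₂/(3EI) = 5.967/EI.
Compatibility: M_B·(L₁+L₂)/(3EI) = θ_0, giving M_B = 468.1 kip·ft (hogging).
Span AB, ΣM about A with M_B applied at B: R_B^{AB}·6 = 810 + 468.1, so R_B^{AB} = 213 kip and R_A = 270 − 213 = 56.99 kip.
Span BC, ΣM about C: R_B^{BC}·11.9 = 1959 + 468.1, so R_B^{BC} = 204 kip and R_C = 329.3 − 204 = 125.3 kip.
R_B = 213 + 204 = 417 kip.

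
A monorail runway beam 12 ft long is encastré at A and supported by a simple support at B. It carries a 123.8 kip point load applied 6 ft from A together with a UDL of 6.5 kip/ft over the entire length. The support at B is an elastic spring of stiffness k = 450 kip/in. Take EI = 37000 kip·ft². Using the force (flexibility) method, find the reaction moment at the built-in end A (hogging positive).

Choose R_B as the redundant. The primary structure is the cantilever fixed at A.
Primary-structure tip deflection at B by superposition:
  point load 123.8 at a = 6: Pa²(3L − a)/(6EI) = 22284/EI
  UDL 6.5: wL⁴/(8EI) = 16848/EI
  δ_0 = 39132/EI
Flexibility coefficient — unit upward force at B: δ_{BB} = L³/(3EI) = 576/EI.
With EI = 37000 kip·ft²: δ_0 = 1.0576 ft and δ_{BB} = 0.015568 ft/kip.
Compatibility — the spring shortens by R_B/k under the reaction it provides: δ_0 − R_B·δ_{BB} = R_B/k. With 1/k = 1/(450×12) ft/kip = 0.000185 ft/kip, R_B = δ_0 / (δ_{BB} + 1/k) = 1.0576 / (0.015568 + 0.000185) = 67.14 kip.
Moment equilibrium about A: M_A = Σ(load moments about A) − R_B·L = 1211 − 67.14×12 = 405.1 kip·ft.

M_A = 405.1 kip·ft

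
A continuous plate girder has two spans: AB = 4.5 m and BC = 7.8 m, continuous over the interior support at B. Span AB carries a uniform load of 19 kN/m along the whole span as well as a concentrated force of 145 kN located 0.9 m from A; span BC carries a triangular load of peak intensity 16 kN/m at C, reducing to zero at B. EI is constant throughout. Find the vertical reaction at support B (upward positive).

R_B = 119.4 kN

Release continuity at B by inserting a hinge; the redundant is the internal moment M_B. The primary structure is two simply-supported spans AB and BC.
End slopes at the hinge B, treating each span as simply supported:
  span AB: UDL 19: wL³/(24EI) = 72.14/EI
  span AB: point load 145 at a = 0.9: Pab(L + a)/(6LEI) = 93.96/EI
  span BC: triangular load, peak 16: 7w₀L³/(360EI) = 147.6/EI
  relative rotation θ_0 = (166.1 + 147.6)/EI = 313.7/EI
A unit hogging moment at B produces rotation L₁/(3EI) + L₂/(3EI) = 4.1/EI.
Slope continuity at B: θ_0 = M_B·4.1/EI, so M_B = 313.7/4.1 = 76.52 kN·m (hogging).
Span AB, ΣM about A with M_B applied at B: R_B^{AB}·4.5 = 322.9 + 76.52, so R_B^{AB} = 88.75 kN and R_A = 230.5 − 88.75 = 141.7 kN.
Span BC, ΣM about C: R_B^{BC}·7.8 = 162.2 + 76.52, so R_B^{BC} = 30.61 kN and R_C = 62.4 − 30.61 = 31.79 kN.
R_B = 88.75 + 30.61 = 119.4 kN.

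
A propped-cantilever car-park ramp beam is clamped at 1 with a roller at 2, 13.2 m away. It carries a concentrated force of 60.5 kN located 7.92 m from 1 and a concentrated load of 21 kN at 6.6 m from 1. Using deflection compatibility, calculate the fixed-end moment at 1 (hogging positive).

M_1 = 186.1 kN·m

Release the roller at 2. Primary structure: cantilever fixed at 1.
Downward deflection at the released point 2 due to the loads:
  point load 60.5 at a = 7.92: Pa²(3L − a)/(6EI) = 20037/EI
  point load 21 at a = 6.6: Pa²(3L − a)/(6EI) = 5031/EI
  δ_0 = 25069/EI
Tip deflection under a unit load at 2: L³/(3EI) = 766.7/EI.
Compatibility at 2: δ_0 − R_2·δ_{22} = 0, so R_2 = 25069/766.7 = 32.7 kN.
Moment equilibrium about 1: M_1 = Σ(load moments about 1) − R_2·L = 617.8 − 32.7×13.2 = 186.1 kN·m.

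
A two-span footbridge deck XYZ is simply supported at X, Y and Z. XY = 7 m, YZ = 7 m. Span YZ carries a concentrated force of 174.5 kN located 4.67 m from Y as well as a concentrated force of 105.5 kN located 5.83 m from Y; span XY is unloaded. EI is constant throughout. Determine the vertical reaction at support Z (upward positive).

R_Z = 187.1 kN

Insert a hinge at Y; M_Y is the redundant, and each span becomes simply supported.
Discontinuity in slope at Y on the released structure — sum the simple-span end rotations:
  span YZ: point load 174.5 at a = 4.67: Pab(L + b)/(6LEI) = 421.8/EI
  span YZ: point load 105.5 at a = 5.83: Pab(L + b)/(6LEI) = 140/EI
  relative rotation θ_0 = (0 + 561.8)/EI = 561.8/EI
A unit hogging moment at Y produces rotation L₁/(3EI) + L₂/(3EI) = 4.667/EI.
Compatibility: M_Y·(L₁+L₂)/(3EI) = θ_0, giving M_Y = 120.4 kN·m (hogging).
Span YZ, ΣM about Z: R_Y^{YZ}·7 = 530 + 120.4, so R_Y^{YZ} = 92.91 kN and R_Z = 280 − 92.91 = 187.1 kN.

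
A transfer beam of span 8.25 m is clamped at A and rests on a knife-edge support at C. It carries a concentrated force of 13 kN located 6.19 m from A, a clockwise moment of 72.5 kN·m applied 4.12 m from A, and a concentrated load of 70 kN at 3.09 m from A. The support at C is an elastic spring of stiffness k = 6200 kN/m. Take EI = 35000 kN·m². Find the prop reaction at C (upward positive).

Choose R_C as the redundant. The primary structure is the cantilever fixed at A.
Primary-structure tip deflection at C by superposition:
  point load 13 at a = 6.19: Pa²(3L − a)/(6EI) = 1541/EI
  clockwise couple 72.5 at a = 4.12: M₀a(2L − a)/(2EI) = 1849/EI
  point load 70 at a = 3.09: Pa²(3L − a)/(6EI) = 2413/EI
  δ_0 = 5803/EI
Flexibility coefficient — unit upward force at C: δ_{CC} = L³/(3EI) = 187.2/EI.
With EI = 35000 kN·m²: δ_0 = 0.16579 m and δ_{CC} = 0.005348 m/kN.
Compatibility — the spring shortens by R_C/k under the reaction it provides: δ_0 − R_C·δ_{CC} = R_C/k. With 1/k = 0.000161 m/kN, R_C = δ_0 / (δ_{CC} + 1/k) = 0.16579 / (0.005348 + 0.000161) = 30.09 kN.

R_C = 30.09 kN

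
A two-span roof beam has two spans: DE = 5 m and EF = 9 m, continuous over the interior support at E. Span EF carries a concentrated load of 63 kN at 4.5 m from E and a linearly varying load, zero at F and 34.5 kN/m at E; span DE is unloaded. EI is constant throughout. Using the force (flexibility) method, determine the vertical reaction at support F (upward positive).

R_F = 62.35 kN

Insert a hinge at E; M_E is the redundant, and each span becomes simply supported.
End slopes at the hinge E, treating each span as simply supported:
  span EF: point load 63 at a = 4.5: Pab(L + b)/(6LEI) = 318.9/EI
  span EF: triangular load, peak 34.5: w₀L³/(45EI) = 558.9/EI
  relative rotation θ_0 = (0 + 877.8)/EI = 877.8/EI
A unit hogging moment at E produces rotation L₁/(3EI) + L₂/(3EI) = 4.667/EI.
Slope continuity at E: θ_0 = M_E·4.667/EI, so M_E = 877.8/4.667 = 188.1 kN·m (hogging).
Span EF, ΣM about F: R_E^{EF}·9 = 1215 + 188.1, so R_E^{EF} = 155.9 kN and R_F = 218.2 − 155.9 = 62.35 kN.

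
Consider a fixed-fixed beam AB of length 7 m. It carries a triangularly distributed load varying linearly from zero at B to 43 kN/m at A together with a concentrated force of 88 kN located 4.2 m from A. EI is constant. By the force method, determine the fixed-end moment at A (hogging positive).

Release both end moments; the primary structure is a simply-supported span AB with redundants M_A and M_B.
On the primary (simply-supported) span, the end slopes from the loading are:
  at A: triangular load, peak 43: w₀L³/(45EI) = 327.8/EI
  at B: triangular load, peak 43: 7w₀L³/(360EI) = 286.8/EI
  at A: point load 88 at a = 4.2: Pab(L + b)/(6LEI) = 241.5/EI
  at B: point load 88 at a = 4.2: Pab(L + a)/(6LEI) = 276/EI
  θ_A0 = 569.2/EI,  θ_B0 = 562.8/EI
Flexibility coefficients: a unit moment at one end gives L/(3EI) there and L/(6EI) at the far end, so f₁₁ = f₂₂ = 2.333/EI and f₁₂ = f₂₁ = 1.167/EI.
Compatibility — zero rotation at each built-in end:
  2.333 M_A + 1.167 M_B = 569.2
  1.167 M_A + 2.333 M_B = 562.8
Solving the pair gives M_A = 164.5 kN·m and M_B = 158.9 kN·m (hogging).

M_A = 164.5 kN·m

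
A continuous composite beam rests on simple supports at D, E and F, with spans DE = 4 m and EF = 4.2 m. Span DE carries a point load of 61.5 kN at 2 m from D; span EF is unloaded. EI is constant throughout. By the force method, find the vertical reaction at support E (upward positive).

Insert a hinge at E; M_E is the redundant, and each span becomes simply supported.
End slopes at the hinge E, treating each span as simply supported:
  span DE: point load 61.5 at a = 2: Pab(L + a)/(6LEI) = 61.5/EI
  relative rotation θ_0 = (61.5 + 0)/EI = 61.5/EI
A unit hogging moment at E produces rotation L₁/(3EI) + L₂/(3EI) = 2.733/EI.
Compatibility: M_E·(L₁+L₂)/(3EI) = θ_0, giving M_E = 22.5 kN·m (hogging).
Span DE, ΣM about D with M_E applied at E: R_E^{DE}·4 = 123 + 22.5, so R_E^{DE} = 36.38 kN and R_D = 61.5 − 36.38 = 25.12 kN.
Span EF, ΣM about F: R_E^{EF}·4.2 = 0 + 22.5, so R_E^{EF} = 5.357 kN and R_F = 0 − 5.357 = -5.357 kN.
R_E = 36.38 + 5.357 = 41.73 kN.

R_E = 41.73 kN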